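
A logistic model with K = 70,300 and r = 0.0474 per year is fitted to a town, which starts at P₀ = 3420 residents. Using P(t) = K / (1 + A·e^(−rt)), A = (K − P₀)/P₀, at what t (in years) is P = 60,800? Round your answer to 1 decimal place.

A = (70300 − 3420)/3420 = 19.55556
60800 = 70300/(1 + 19.55556·e^(−0.0474t)) → 1 + 19.55556·e^(−0.0474t) = 1.15625
e^(−0.0474t) = 0.00799 → t = ln(125.15556)/0.0474 = 4.82956/0.0474

t ≈ 101.9 years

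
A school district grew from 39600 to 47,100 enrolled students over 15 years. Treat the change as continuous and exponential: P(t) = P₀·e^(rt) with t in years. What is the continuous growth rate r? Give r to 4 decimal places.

r ≈ 0.0116 per year

47100 = 39600 · e^(r·15)
e^(15r) = 47100/39600 = 1.18939
r = ln(1.18939) / 15 = 0.17344 / 15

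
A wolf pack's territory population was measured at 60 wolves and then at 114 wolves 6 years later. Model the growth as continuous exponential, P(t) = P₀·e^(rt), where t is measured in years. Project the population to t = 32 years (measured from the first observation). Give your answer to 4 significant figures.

≈ 1,840 wolves

r = ln(114/60) / 6 ≈ 0.106976 per year
P(32) = 60 · e^(0.106976·32) = 60 · 30.66803 ≈ 1840.08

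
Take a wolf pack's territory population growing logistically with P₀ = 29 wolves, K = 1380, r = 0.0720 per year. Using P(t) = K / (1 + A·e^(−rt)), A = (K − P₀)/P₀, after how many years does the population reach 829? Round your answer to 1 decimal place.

t ≈ 59.0 years

A = (1380 − 29)/29 = 46.58621
829 = 1380/(1 + 46.58621·e^(−0.072t)) → 1 + 46.58621·e^(−0.072t) = 1.66466
e^(−0.072t) = 0.014267 → t = ln(70.09068)/0.072 = 4.24979/0.072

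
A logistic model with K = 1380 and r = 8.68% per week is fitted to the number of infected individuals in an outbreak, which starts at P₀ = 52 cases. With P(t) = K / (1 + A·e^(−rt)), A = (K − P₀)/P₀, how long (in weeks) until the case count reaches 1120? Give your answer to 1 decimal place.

t ≈ 54.2 weeks

A = (1380 − 52)/52 = 25.53846
1120 = 1380/(1 + 25.53846·e^(−0.0868t)) → 1 + 25.53846·e^(−0.0868t) = 1.23214
e^(−0.0868t) = 0.00909 → t = ln(110.01183)/0.0868 = 4.70059/0.0868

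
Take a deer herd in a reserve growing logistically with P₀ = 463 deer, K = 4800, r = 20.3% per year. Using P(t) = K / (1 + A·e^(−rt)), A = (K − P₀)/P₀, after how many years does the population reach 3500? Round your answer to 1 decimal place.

t ≈ 15.9 years

A = (4800 − 463)/463 = 9.36717
3500 = 4800/(1 + 9.36717·e^(−0.203t)) → 1 + 9.36717·e^(−0.203t) = 1.37143
e^(−0.203t) = 0.039652 → t = ln(25.21931)/0.203 = 3.22761/0.203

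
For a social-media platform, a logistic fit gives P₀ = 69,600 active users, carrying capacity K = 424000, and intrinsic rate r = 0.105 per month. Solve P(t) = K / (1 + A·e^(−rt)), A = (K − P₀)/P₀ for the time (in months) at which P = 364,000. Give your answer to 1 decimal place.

A = (424000 − 69600)/69600 = 5.09195
364000 = 424000/(1 + 5.09195·e^(−0.105t)) → 1 + 5.09195·e^(−0.105t) = 1.16484
e^(−0.105t) = 0.032372 → t = ln(30.89119)/0.105 = 3.43047/0.105

t ≈ 32.7 months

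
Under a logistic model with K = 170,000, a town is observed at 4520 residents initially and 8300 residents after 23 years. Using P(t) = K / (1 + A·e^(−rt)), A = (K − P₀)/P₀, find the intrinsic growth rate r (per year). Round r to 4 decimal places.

A = (170000 − 4520)/4520 = 36.61062
8300 = 170000/(1 + 36.61062·e^(−r·23)) → e^(−23r) = (20.48193 − 1)/36.61062 = 0.532139
r = −ln(0.532139)/23 = 0.63085/23

r ≈ 0.0274 per year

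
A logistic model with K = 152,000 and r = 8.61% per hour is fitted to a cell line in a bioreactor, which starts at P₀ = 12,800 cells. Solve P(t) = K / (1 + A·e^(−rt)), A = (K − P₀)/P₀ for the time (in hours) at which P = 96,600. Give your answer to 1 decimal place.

A = (152000 − 12800)/12800 = 10.875
96600 = 152000/(1 + 10.875·e^(−0.0861t)) → 1 + 10.875·e^(−0.0861t) = 1.5735
e^(−0.0861t) = 0.052736 → t = ln(18.96255)/0.0861 = 2.94247/0.0861

t ≈ 34.2 hours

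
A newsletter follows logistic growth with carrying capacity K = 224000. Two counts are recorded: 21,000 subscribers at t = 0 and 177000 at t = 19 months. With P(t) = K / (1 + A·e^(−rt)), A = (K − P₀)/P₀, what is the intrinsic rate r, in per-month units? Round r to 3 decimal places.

A = (224000 − 21000)/21000 = 9.66667
177000 = 224000/(1 + 9.66667·e^(−r·19)) → e^(−19r) = (1.26554 − 1)/9.66667 = 0.027469
r = −ln(0.027469)/19 = 3.59469/19

r ≈ 0.189 per month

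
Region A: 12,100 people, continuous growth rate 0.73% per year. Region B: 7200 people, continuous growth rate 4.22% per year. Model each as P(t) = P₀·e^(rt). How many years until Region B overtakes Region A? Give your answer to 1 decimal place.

t ≈ 14.9 years

12100·e^(0.0073t) = 7200·e^(0.0422t)
12100/7200 = e^((0.0422 − 0.0073)t) → ln(1.68056) = 0.0349·t
t = 0.51912 / 0.0349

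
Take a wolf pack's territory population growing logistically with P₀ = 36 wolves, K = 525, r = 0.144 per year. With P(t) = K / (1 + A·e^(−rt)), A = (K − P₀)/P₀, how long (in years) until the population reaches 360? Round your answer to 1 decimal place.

A = (525 − 36)/36 = 13.58333
360 = 525/(1 + 13.58333·e^(−0.144t)) → 1 + 13.58333·e^(−0.144t) = 1.45833
e^(−0.144t) = 0.033742 → t = ln(29.63636)/0.144 = 3.389/0.144

t ≈ 23.5 years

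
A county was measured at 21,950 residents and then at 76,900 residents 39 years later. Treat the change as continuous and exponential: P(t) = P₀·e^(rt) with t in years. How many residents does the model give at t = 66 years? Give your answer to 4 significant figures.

≈ 183,200 residents

r = ln(76900/21950) / 39 ≈ 0.032147 per year
P(66) = 21950 · e^(0.032147·66) = 21950 · 8.34541 ≈ 183181.75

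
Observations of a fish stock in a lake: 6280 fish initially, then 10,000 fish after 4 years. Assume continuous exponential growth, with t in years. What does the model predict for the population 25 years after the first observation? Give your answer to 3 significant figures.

r = ln(10000/6280) / 4 ≈ 0.116304 per year
P(25) = 6280 · e^(0.116304·25) = 6280 · 18.31269 ≈ 115003.72

≈ 115,000 fish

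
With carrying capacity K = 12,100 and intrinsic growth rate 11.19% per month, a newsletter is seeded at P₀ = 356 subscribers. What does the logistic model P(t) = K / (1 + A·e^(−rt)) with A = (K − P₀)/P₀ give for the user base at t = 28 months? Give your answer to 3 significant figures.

≈ 4,960 subscribers

A = (12100 − 356)/356 = 32.98876
P(28) = 12100 / (1 + 32.98876·e^(−0.1119·28)) = 12100 / (1 + 32.98876·0.043578)
= 12100 / 2.43759 ≈ 4963.92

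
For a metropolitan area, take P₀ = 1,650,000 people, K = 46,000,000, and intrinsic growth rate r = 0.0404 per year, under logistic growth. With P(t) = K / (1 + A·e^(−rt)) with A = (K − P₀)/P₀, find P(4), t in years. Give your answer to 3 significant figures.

A = (46000000 − 1650000)/1650000 = 26.87879
P(4) = 46000000 / (1 + 26.87879·e^(−0.0404·4)) = 46000000 / (1 + 26.87879·0.850781)
= 46000000 / 23.86797 ≈ 1927268.72

≈ 1,930,000 people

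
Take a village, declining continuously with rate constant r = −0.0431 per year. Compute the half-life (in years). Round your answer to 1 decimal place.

half-life ≈ 16.1 years

half-life = ln(2) / |r| = 0.69315 / 0.0431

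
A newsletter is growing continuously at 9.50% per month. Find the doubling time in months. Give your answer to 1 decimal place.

doubling time = ln(2) / |r| = 0.69315 / 0.095

doubling time ≈ 7.3 months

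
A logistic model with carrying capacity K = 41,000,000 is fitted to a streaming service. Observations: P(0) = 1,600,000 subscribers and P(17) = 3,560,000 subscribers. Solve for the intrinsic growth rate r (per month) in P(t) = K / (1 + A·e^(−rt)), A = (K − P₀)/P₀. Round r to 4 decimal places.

r ≈ 0.0500 per month

A = (41000000 − 1600000)/1600000 = 24.625
3560000 = 41000000/(1 + 24.625·e^(−r·17)) → e^(−17r) = (11.51685 − 1)/24.625 = 0.42708
r = −ln(0.42708)/17 = 0.85078/17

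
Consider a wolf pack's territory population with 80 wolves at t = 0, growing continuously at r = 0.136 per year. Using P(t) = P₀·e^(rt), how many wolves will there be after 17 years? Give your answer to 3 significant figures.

P(17) = 80 · e^(0.136·17) = 80 · e^(2.312)
= 80 · 10.09459 ≈ 807.57

≈ 808 wolves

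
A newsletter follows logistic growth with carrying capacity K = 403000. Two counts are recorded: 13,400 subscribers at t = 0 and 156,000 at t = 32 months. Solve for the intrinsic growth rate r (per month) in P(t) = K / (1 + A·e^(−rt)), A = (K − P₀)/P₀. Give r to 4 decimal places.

A = (403000 − 13400)/13400 = 29.07463
156000 = 403000/(1 + 29.07463·e^(−r·32)) → e^(−32r) = (2.58333 − 1)/29.07463 = 0.054458
r = −ln(0.054458)/32 = 2.91033/32

r ≈ 0.0909 per month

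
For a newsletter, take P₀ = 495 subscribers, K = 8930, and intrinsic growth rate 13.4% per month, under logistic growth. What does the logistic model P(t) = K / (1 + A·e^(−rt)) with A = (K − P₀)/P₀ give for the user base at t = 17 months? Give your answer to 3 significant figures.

A = (8930 − 495)/495 = 17.0404
P(17) = 8930 / (1 + 17.0404·e^(−0.134·17)) = 8930 / (1 + 17.0404·0.102489)
= 8930 / 2.74645 ≈ 3251.47

≈ 3,250 subscribers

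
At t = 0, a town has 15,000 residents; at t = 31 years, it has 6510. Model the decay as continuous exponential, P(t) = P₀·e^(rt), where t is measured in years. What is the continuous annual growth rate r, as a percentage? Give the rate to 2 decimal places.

r ≈ -2.69% per year

6510 = 15000 · e^(r·31)
e^(31r) = 6510/15000 = 0.434
r = ln(0.434) / 31 = -0.83471 / 31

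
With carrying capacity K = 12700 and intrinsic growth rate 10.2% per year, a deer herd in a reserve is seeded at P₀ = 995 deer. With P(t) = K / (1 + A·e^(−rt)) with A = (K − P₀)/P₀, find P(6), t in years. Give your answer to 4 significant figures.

≈ 1,721 deer

A = (12700 − 995)/995 = 11.76382
P(6) = 12700 / (1 + 11.76382·e^(−0.102·6)) = 12700 / (1 + 11.76382·0.542265)
= 12700 / 7.37911 ≈ 1721.07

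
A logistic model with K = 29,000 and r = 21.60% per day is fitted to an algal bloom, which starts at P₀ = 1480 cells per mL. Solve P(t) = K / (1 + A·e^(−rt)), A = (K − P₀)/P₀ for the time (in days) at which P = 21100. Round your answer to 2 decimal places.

A = (29000 − 1480)/1480 = 18.59459
21100 = 29000/(1 + 18.59459·e^(−0.216t)) → 1 + 18.59459·e^(−0.216t) = 1.37441
e^(−0.216t) = 0.020135 → t = ln(49.66404)/0.216 = 3.90528/0.216

t ≈ 18.08 days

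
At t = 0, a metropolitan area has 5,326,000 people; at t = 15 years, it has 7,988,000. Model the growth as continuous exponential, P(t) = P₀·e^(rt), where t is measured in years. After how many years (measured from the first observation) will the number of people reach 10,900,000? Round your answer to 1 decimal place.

r = ln(7988000/5326000) / 15 ≈ 0.027023 per year
t = ln(10900000/5326000) / r = 0.71616 / 0.027023 ≈ 26.502

t ≈ 26.5 years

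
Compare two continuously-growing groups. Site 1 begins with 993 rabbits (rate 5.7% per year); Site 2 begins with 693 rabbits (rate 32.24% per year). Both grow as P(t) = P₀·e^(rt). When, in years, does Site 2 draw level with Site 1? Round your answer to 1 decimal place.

t ≈ 1.4 years

993·e^(0.057t) = 693·e^(0.3224t)
993/693 = e^((0.3224 − 0.057)t) → ln(1.4329) = 0.2654·t
t = 0.3597 / 0.2654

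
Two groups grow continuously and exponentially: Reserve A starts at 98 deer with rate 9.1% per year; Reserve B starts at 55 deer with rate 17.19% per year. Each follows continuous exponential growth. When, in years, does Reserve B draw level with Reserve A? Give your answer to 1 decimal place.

98·e^(0.091t) = 55·e^(0.1719t)
98/55 = e^((0.1719 − 0.091)t) → ln(1.78182) = 0.0809·t
t = 0.57763 / 0.0809

t ≈ 7.1 years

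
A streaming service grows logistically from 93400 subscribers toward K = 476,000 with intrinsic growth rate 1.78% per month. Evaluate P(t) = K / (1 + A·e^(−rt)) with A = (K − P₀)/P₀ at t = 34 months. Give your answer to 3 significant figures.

≈ 147,000 subscribers

A = (476000 − 93400)/93400 = 4.09636
P(34) = 476000 / (1 + 4.09636·e^(−0.0178·34)) = 476000 / (1 + 4.09636·0.545965)
= 476000 / 3.23647 ≈ 147073.82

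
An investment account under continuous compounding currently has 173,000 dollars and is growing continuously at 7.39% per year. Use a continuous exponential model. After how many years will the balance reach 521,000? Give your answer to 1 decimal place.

t ≈ 14.9 years

521000 = 173000 · e^(0.0739·t)
t = ln(521000/173000) / 0.0739 = ln(3.01156) / 0.0739 = 1.10246 / 0.0739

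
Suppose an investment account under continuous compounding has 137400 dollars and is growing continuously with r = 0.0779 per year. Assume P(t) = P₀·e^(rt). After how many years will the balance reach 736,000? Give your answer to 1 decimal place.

t ≈ 21.5 years

736000 = 137400 · e^(0.0779·t)
t = ln(736000/137400) / 0.0779 = ln(5.35662) / 0.0779 = 1.67833 / 0.0779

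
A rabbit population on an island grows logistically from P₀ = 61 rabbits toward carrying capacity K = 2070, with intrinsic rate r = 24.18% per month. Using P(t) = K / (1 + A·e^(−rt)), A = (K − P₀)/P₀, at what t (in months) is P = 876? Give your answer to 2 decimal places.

A = (2070 − 61)/61 = 32.93443
876 = 2070/(1 + 32.93443·e^(−0.2418t)) → 1 + 32.93443·e^(−0.2418t) = 2.36301
e^(−0.2418t) = 0.041386 → t = ln(24.16295)/0.2418 = 3.18482/0.2418

t ≈ 13.17 months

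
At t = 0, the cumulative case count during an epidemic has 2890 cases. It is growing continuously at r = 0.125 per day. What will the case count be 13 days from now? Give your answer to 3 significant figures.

P(13) = 2890 · e^(0.125·13) = 2890 · e^(1.625)
= 2890 · 5.07842 ≈ 14676.63

≈ 14,700 cases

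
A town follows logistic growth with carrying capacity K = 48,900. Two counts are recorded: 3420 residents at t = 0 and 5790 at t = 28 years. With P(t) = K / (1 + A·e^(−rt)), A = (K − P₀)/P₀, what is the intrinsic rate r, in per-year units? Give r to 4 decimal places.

A = (48900 − 3420)/3420 = 13.29825
5790 = 48900/(1 + 13.29825·e^(−r·28)) → e^(−28r) = (8.4456 − 1)/13.29825 = 0.559893
r = −ln(0.559893)/28 = 0.58001/28

r ≈ 0.0207 per year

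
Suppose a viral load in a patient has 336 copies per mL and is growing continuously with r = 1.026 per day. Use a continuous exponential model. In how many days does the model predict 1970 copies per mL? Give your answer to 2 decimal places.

t ≈ 1.72 days

1970 = 336 · e^(1.026·t)
t = ln(1970/336) / 1.026 = ln(5.8631) / 1.026 = 1.76868 / 1.026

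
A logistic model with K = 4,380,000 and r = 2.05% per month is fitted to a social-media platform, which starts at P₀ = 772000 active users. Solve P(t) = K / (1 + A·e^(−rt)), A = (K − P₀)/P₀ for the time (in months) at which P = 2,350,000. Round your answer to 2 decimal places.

A = (4380000 − 772000)/772000 = 4.67358
2350000 = 4380000/(1 + 4.67358·e^(−0.0205t)) → 1 + 4.67358·e^(−0.0205t) = 1.86383
e^(−0.0205t) = 0.184833 → t = ln(5.4103)/0.0205 = 1.6883/0.0205

t ≈ 82.36 months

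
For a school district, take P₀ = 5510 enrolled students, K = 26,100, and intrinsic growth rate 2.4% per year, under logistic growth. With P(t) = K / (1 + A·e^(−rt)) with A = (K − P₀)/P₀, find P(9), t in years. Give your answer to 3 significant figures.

A = (26100 − 5510)/5510 = 3.73684
P(9) = 26100 / (1 + 3.73684·e^(−0.024·9)) = 26100 / (1 + 3.73684·0.805735)
= 26100 / 4.01091 ≈ 6507.26

≈ 6,510 enrolled students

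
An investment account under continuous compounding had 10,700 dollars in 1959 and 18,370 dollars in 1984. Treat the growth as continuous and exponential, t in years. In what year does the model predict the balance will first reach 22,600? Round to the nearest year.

r = ln(18370/10700) / 25 = 0.54048/25 ≈ 0.021619 per year
t = ln(22600/10700) / r = 0.74771/0.021619 ≈ 34.59 years after 1959

year 1994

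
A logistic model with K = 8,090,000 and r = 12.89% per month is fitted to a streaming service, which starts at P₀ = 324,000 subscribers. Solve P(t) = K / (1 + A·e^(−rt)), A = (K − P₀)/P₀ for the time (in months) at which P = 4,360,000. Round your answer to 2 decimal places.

t ≈ 25.86 months

A = (8090000 − 324000)/324000 = 23.96914
4360000 = 8090000/(1 + 23.96914·e^(−0.1289t)) → 1 + 23.96914·e^(−0.1289t) = 1.8555
e^(−0.1289t) = 0.035692 → t = ln(28.01754)/0.1289 = 3.33283/0.1289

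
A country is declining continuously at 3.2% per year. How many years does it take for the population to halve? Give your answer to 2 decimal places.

half-life = ln(2) / |r| = 0.69315 / 0.032

half-life ≈ 21.66 years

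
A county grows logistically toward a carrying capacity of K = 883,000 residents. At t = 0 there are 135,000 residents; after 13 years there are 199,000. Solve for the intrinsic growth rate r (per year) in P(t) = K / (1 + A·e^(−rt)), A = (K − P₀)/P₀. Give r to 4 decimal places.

r ≈ 0.0367 per year

A = (883000 − 135000)/135000 = 5.54074
199000 = 883000/(1 + 5.54074·e^(−r·13)) → e^(−13r) = (4.43719 − 1)/5.54074 = 0.620348
r = −ln(0.620348)/13 = 0.47748/13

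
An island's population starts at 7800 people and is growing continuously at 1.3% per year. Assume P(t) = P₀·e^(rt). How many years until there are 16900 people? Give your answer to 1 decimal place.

16900 = 7800 · e^(0.013·t)
t = ln(16900/7800) / 0.013 = ln(2.16667) / 0.013 = 0.77319 / 0.013

t ≈ 59.5 years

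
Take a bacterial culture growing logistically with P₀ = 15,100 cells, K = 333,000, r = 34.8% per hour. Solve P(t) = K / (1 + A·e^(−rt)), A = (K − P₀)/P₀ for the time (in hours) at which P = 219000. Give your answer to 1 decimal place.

A = (333000 − 15100)/15100 = 21.05298
219000 = 333000/(1 + 21.05298·e^(−0.348t)) → 1 + 21.05298·e^(−0.348t) = 1.52055
e^(−0.348t) = 0.024726 → t = ln(40.44388)/0.348 = 3.69992/0.348

t ≈ 10.6 hours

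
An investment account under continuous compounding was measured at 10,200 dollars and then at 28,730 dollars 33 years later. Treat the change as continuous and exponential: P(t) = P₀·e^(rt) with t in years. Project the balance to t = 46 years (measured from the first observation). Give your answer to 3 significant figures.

≈ 43,200 dollars

r = ln(28730/10200) / 33 ≈ 0.03138 per year
P(46) = 10200 · e^(0.03138·46) = 10200 · 4.23549 ≈ 43202.03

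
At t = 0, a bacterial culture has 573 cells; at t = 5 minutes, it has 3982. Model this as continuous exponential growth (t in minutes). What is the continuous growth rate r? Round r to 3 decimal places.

r ≈ 0.388 per minute

3982 = 573 · e^(r·5)
e^(5r) = 3982/573 = 6.94939
r = ln(6.94939) / 5 = 1.93865 / 5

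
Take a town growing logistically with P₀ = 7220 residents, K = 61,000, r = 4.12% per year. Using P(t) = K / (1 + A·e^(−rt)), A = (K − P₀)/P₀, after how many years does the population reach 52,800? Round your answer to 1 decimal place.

A = (61000 − 7220)/7220 = 7.44875
52800 = 61000/(1 + 7.44875·e^(−0.0412t)) → 1 + 7.44875·e^(−0.0412t) = 1.1553
e^(−0.0412t) = 0.02085 → t = ln(47.96271)/0.0412 = 3.87042/0.0412

t ≈ 93.9 years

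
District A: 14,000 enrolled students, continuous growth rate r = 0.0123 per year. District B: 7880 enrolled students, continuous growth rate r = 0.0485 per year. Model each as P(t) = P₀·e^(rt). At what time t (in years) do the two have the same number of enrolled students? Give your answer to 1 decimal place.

14000·e^(0.0123t) = 7880·e^(0.0485t)
14000/7880 = e^((0.0485 − 0.0123)t) → ln(1.77665) = 0.0362·t
t = 0.57473 / 0.0362

t ≈ 15.9 years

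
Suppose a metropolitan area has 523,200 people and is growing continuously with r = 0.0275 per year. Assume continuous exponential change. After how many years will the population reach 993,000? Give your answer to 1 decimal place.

993000 = 523200 · e^(0.0275·t)
t = ln(993000/523200) / 0.0275 = ln(1.89794) / 0.0275 = 0.64077 / 0.0275

t ≈ 23.3 years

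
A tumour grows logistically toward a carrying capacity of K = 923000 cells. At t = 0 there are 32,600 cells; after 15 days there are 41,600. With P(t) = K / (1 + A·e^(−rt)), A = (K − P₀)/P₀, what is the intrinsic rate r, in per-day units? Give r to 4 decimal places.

A = (923000 − 32600)/32600 = 27.31288
41600 = 923000/(1 + 27.31288·e^(−r·15)) → e^(−15r) = (22.1875 − 1)/27.31288 = 0.775733
r = −ln(0.775733)/15 = 0.25395/15

r ≈ 0.0169 per day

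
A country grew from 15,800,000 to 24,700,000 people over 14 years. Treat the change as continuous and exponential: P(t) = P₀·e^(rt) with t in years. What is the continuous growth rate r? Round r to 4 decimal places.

r ≈ 0.0319 per year

24700000 = 15800000 · e^(r·14)
e^(14r) = 24700000/15800000 = 1.56329
r = ln(1.56329) / 14 = 0.44679 / 14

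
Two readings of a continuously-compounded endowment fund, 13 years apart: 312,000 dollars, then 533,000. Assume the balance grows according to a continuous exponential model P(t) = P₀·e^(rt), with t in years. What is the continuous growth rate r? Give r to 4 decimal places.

r ≈ 0.0412 per year

533000 = 312000 · e^(r·13)
e^(13r) = 533000/312000 = 1.70833
r = ln(1.70833) / 13 = 0.53552 / 13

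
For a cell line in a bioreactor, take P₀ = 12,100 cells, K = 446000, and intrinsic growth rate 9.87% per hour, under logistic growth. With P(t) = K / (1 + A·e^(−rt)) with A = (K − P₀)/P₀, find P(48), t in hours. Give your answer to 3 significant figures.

≈ 339,000 cells

A = (446000 − 12100)/12100 = 35.8595
P(48) = 446000 / (1 + 35.8595·e^(−0.0987·48)) = 446000 / (1 + 35.8595·0.00876)
= 446000 / 1.31412 ≈ 339391.52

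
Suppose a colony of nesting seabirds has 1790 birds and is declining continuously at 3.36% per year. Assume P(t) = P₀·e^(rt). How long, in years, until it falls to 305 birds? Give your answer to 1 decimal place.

t ≈ 52.7 years

305 = 1790 · e^(-0.0336·t)
t = ln(305/1790) / -0.0336 = ln(0.17039) / -0.0336 = -1.76966 / -0.0336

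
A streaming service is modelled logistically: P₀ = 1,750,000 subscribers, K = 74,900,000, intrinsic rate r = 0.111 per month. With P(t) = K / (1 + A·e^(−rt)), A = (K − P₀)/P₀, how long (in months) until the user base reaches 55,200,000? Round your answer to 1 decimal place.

A = (74900000 − 1750000)/1750000 = 41.8
55200000 = 74900000/(1 + 41.8·e^(−0.111t)) → 1 + 41.8·e^(−0.111t) = 1.35688
e^(−0.111t) = 0.008538 → t = ln(117.12487)/0.111 = 4.76324/0.111

t ≈ 42.9 months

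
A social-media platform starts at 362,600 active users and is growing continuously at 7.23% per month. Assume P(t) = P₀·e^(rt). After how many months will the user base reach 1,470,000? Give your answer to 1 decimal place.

1470000 = 362600 · e^(0.0723·t)
t = ln(1470000/362600) / 0.0723 = ln(4.05405) / 0.0723 = 1.39972 / 0.0723

t ≈ 19.4 months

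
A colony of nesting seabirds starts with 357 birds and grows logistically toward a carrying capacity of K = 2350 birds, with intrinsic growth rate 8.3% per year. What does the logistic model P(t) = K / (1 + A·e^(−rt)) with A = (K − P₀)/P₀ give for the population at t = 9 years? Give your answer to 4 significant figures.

≈ 644.7 birds

A = (2350 − 357)/357 = 5.58263
P(9) = 2350 / (1 + 5.58263·e^(−0.083·9)) = 2350 / (1 + 5.58263·0.473786)
= 2350 / 3.64497 ≈ 644.72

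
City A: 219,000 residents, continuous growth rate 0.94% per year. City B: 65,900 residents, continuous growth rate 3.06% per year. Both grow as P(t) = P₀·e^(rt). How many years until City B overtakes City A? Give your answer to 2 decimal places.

t ≈ 56.65 years

219000·e^(0.0094t) = 65900·e^(0.0306t)
219000/65900 = e^((0.0306 − 0.0094)t) → ln(3.32322) = 0.0212·t
t = 1.20093 / 0.0212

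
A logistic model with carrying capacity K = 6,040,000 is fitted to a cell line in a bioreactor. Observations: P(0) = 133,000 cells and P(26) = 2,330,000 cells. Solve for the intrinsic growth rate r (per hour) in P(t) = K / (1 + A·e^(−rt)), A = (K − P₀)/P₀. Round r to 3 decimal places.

A = (6040000 − 133000)/133000 = 44.41353
2330000 = 6040000/(1 + 44.41353·e^(−r·26)) → e^(−26r) = (2.59227 − 1)/44.41353 = 0.035851
r = −ln(0.035851)/26 = 3.32838/26

r ≈ 0.128 per hour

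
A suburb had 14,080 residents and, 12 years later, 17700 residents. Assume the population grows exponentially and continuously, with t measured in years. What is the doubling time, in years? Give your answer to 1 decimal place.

r = ln(17700/14080) / 12 = ln(1.2571) / 12 ≈ 0.019067 per year
doubling time = ln 2 / |r| = 0.69315 / 0.019067

doubling time ≈ 36.4 years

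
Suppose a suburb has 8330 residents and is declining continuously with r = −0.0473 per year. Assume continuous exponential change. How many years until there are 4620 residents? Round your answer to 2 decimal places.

4620 = 8330 · e^(-0.0473·t)
t = ln(4620/8330) / -0.0473 = ln(0.55462) / -0.0473 = -0.58947 / -0.0473

t ≈ 12.46 years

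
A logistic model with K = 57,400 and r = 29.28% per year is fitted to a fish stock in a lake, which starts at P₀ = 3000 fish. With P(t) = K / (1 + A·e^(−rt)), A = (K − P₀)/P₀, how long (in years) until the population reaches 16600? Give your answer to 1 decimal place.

A = (57400 − 3000)/3000 = 18.13333
16600 = 57400/(1 + 18.13333·e^(−0.2928t)) → 1 + 18.13333·e^(−0.2928t) = 3.45783
e^(−0.2928t) = 0.135542 → t = ln(7.37778)/0.2928 = 1.99847/0.2928

t ≈ 6.8 years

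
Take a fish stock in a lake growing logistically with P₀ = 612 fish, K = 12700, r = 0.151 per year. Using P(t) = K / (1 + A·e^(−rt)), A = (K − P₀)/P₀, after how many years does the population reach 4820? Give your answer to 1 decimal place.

A = (12700 − 612)/612 = 19.75163
4820 = 12700/(1 + 19.75163·e^(−0.151t)) → 1 + 19.75163·e^(−0.151t) = 2.63485
e^(−0.151t) = 0.082771 → t = ln(12.08158)/0.151 = 2.49168/0.151

t ≈ 16.5 years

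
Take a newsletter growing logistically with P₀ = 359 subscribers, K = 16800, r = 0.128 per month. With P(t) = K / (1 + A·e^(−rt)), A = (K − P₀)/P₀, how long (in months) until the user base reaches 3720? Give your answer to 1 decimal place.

t ≈ 20.1 months

A = (16800 − 359)/359 = 45.79666
3720 = 16800/(1 + 45.79666·e^(−0.128t)) → 1 + 45.79666·e^(−0.128t) = 4.51613
e^(−0.128t) = 0.076777 → t = ln(13.02474)/0.128 = 2.56685/0.128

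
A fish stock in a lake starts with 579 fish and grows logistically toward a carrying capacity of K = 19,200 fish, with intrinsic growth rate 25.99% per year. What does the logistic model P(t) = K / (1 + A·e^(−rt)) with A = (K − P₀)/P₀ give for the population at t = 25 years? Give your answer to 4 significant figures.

A = (19200 − 579)/579 = 32.16062
P(25) = 19200 / (1 + 32.16062·e^(−0.2599·25)) = 19200 / (1 + 32.16062·0.001507)
= 19200 / 1.04847 ≈ 18312.35

≈ 18,310 fish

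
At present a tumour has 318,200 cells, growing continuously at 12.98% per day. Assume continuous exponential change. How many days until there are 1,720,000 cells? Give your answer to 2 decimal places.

t ≈ 13.00 days

1720000 = 318200 · e^(0.1298·t)
t = ln(1720000/318200) / 0.1298 = ln(5.40541) / 0.1298 = 1.6874 / 0.1298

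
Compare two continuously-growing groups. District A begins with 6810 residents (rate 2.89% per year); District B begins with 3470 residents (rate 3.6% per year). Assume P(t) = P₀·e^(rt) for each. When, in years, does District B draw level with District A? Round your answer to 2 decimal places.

t ≈ 94.96 years

6810·e^(0.0289t) = 3470·e^(0.036t)
6810/3470 = e^((0.036 − 0.0289)t) → ln(1.96254) = 0.0071·t
t = 0.67424 / 0.0071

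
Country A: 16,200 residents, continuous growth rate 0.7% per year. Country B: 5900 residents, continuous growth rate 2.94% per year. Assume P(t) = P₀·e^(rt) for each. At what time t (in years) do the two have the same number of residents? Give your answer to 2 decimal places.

16200·e^(0.007t) = 5900·e^(0.0294t)
16200/5900 = e^((0.0294 − 0.007)t) → ln(2.74576) = 0.0224·t
t = 1.01006 / 0.0224

t ≈ 45.09 years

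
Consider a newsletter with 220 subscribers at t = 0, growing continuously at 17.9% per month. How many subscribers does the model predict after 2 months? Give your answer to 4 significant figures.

≈ 314.7 subscribers

P(2) = 220 · e^(0.179·2) = 220 · e^(0.358)
= 220 · 1.43047 ≈ 314.7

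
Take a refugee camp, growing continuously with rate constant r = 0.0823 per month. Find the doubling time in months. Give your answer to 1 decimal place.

doubling time = ln(2) / |r| = 0.69315 / 0.0823

doubling time ≈ 8.4 months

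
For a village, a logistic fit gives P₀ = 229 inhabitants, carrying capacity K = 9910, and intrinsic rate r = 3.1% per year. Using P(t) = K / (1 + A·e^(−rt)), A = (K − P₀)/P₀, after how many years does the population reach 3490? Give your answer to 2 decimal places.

t ≈ 101.12 years

A = (9910 − 229)/229 = 42.27511
3490 = 9910/(1 + 42.27511·e^(−0.031t)) → 1 + 42.27511·e^(−0.031t) = 2.83954
e^(−0.031t) = 0.043514 → t = ln(22.98133)/0.031 = 3.13468/0.031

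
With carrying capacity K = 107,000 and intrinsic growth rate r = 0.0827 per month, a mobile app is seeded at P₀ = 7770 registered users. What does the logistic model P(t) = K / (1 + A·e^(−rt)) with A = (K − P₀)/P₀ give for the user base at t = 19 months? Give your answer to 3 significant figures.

≈ 29,300 registered users

A = (107000 − 7770)/7770 = 12.77091
P(19) = 107000 / (1 + 12.77091·e^(−0.0827·19)) = 107000 / (1 + 12.77091·0.207775)
= 107000 / 3.65348 ≈ 29287.18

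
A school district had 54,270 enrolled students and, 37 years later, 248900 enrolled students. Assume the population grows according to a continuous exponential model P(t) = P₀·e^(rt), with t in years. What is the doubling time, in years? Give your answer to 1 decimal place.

r = ln(248900/54270) / 37 = ln(4.58633) / 37 ≈ 0.041164 per year
doubling time = ln 2 / |r| = 0.69315 / 0.041164

doubling time ≈ 16.8 years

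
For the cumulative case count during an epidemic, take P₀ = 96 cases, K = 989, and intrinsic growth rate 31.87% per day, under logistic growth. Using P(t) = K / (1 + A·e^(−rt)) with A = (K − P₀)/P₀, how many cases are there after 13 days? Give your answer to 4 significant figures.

A = (989 − 96)/96 = 9.30208
P(13) = 989 / (1 + 9.30208·e^(−0.3187·13)) = 989 / (1 + 9.30208·0.015874)
= 989 / 1.14766 ≈ 861.76

≈ 861.8 cases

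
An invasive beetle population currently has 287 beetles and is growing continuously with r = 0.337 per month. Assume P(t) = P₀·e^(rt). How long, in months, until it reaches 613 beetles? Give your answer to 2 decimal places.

613 = 287 · e^(0.337·t)
t = ln(613/287) / 0.337 = ln(2.13589) / 0.337 = 0.75888 / 0.337

t ≈ 2.25 months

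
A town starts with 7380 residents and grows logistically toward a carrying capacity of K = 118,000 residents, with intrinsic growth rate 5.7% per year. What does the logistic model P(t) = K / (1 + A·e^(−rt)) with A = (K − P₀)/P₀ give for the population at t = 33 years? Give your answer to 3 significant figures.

≈ 35,900 residents

A = (118000 − 7380)/7380 = 14.98916
P(33) = 118000 / (1 + 14.98916·e^(−0.057·33)) = 118000 / (1 + 14.98916·0.152438)
= 118000 / 3.28491 ≈ 35921.82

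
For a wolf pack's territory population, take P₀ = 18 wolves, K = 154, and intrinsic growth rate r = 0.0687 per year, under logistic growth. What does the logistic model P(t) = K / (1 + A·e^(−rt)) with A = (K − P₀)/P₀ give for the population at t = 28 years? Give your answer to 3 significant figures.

A = (154 − 18)/18 = 7.55556
P(28) = 154 / (1 + 7.55556·e^(−0.0687·28)) = 154 / (1 + 7.55556·0.14608)
= 154 / 2.10372 ≈ 73.2

≈ 73.2 wolves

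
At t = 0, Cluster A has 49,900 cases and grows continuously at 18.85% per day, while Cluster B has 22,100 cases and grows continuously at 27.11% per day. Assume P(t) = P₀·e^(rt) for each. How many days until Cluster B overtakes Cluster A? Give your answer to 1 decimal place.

49900·e^(0.1885t) = 22100·e^(0.2711t)
49900/22100 = e^((0.2711 − 0.1885)t) → ln(2.25792) = 0.0826·t
t = 0.81444 / 0.0826

t ≈ 9.9 days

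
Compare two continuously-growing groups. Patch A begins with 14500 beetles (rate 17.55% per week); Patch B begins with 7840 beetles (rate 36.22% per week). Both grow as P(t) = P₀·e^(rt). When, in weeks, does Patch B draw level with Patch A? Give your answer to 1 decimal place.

14500·e^(0.1755t) = 7840·e^(0.3622t)
14500/7840 = e^((0.3622 − 0.1755)t) → ln(1.84949) = 0.1867·t
t = 0.61491 / 0.1867

t ≈ 3.3 weeks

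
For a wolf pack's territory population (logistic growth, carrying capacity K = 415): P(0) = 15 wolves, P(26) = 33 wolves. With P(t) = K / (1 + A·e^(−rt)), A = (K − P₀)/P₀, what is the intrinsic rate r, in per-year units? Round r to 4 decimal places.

r ≈ 0.0321 per year

A = (415 − 15)/15 = 26.66667
33 = 415/(1 + 26.66667·e^(−r·26)) → e^(−26r) = (12.57576 − 1)/26.66667 = 0.434091
r = −ln(0.434091)/26 = 0.8345/26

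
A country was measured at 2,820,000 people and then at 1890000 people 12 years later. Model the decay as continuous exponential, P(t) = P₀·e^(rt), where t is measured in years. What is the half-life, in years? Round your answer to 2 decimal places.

r = ln(1890000/2820000) / 12 = ln(0.67021) / 12 ≈ -0.033347 per year
half-life = ln 2 / |r| = 0.69315 / 0.033347

half-life ≈ 20.79 years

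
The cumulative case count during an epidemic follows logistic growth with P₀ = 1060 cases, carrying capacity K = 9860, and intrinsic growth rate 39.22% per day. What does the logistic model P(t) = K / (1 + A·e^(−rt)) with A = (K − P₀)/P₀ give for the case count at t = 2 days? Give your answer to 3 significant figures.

A = (9860 − 1060)/1060 = 8.30189
P(2) = 9860 / (1 + 8.30189·e^(−0.3922·2)) = 9860 / (1 + 8.30189·0.456393)
= 9860 / 4.78893 ≈ 2058.92

≈ 2,060 cases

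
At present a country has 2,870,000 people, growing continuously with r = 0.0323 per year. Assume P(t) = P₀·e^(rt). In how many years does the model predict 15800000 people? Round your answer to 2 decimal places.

t ≈ 52.81 years

15800000 = 2870000 · e^(0.0323·t)
t = ln(15800000/2870000) / 0.0323 = ln(5.50523) / 0.0323 = 1.7057 / 0.0323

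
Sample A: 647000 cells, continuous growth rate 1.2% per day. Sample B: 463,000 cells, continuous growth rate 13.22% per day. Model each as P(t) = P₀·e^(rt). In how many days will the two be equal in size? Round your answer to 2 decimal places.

t ≈ 2.78 days

647000·e^(0.012t) = 463000·e^(0.1322t)
647000/463000 = e^((0.1322 − 0.012)t) → ln(1.39741) = 0.1202·t
t = 0.33462 / 0.1202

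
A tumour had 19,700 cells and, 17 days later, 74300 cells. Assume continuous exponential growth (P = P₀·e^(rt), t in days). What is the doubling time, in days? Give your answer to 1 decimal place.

doubling time ≈ 8.9 days

r = ln(74300/19700) / 17 = ln(3.77157) / 17 ≈ 0.078088 per day
doubling time = ln 2 / |r| = 0.69315 / 0.078088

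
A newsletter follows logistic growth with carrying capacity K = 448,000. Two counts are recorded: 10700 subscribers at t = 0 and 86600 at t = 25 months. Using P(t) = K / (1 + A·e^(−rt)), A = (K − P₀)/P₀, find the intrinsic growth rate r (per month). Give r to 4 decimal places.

r ≈ 0.0913 per month

A = (448000 − 10700)/10700 = 40.86916
86600 = 448000/(1 + 40.86916·e^(−r·25)) → e^(−25r) = (5.17321 − 1)/40.86916 = 0.102111
r = −ln(0.102111)/25 = 2.28169/25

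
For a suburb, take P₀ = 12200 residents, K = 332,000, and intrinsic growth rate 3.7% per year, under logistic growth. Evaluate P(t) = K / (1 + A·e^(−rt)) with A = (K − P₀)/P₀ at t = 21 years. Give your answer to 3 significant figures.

≈ 25,400 residents

A = (332000 − 12200)/12200 = 26.21311
P(21) = 332000 / (1 + 26.21311·e^(−0.037·21)) = 332000 / (1 + 26.21311·0.459783)
= 332000 / 13.05235 ≈ 25436.03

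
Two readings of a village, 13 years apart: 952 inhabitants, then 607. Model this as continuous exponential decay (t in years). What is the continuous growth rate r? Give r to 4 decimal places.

607 = 952 · e^(r·13)
e^(13r) = 607/952 = 0.63761
r = ln(0.63761) / 13 = -0.45004 / 13

r ≈ -0.0346 per year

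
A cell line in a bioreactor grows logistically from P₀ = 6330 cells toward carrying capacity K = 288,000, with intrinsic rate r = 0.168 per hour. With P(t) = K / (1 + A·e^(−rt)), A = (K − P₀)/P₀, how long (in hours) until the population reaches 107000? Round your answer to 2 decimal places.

A = (288000 − 6330)/6330 = 44.49763
107000 = 288000/(1 + 44.49763·e^(−0.168t)) → 1 + 44.49763·e^(−0.168t) = 2.69159
e^(−0.168t) = 0.038015 → t = ln(26.30523)/0.168 = 3.26977/0.168

t ≈ 19.46 hours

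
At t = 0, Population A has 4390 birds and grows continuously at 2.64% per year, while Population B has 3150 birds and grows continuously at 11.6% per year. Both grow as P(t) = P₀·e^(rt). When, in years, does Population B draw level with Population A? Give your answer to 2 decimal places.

4390·e^(0.0264t) = 3150·e^(0.116t)
4390/3150 = e^((0.116 − 0.0264)t) → ln(1.39365) = 0.0896·t
t = 0.33193 / 0.0896

t ≈ 3.70 years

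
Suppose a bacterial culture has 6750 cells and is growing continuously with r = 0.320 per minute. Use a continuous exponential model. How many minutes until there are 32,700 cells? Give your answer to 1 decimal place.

t ≈ 4.9 minutes

32700 = 6750 · e^(0.32·t)
t = ln(32700/6750) / 0.32 = ln(4.84444) / 0.32 = 1.57783 / 0.32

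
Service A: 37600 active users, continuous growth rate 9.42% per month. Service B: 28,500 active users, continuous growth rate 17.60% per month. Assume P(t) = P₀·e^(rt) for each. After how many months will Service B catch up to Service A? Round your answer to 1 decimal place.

37600·e^(0.0942t) = 28500·e^(0.176t)
37600/28500 = e^((0.176 − 0.0942)t) → ln(1.3193) = 0.0818·t
t = 0.2771 / 0.0818

t ≈ 3.4 months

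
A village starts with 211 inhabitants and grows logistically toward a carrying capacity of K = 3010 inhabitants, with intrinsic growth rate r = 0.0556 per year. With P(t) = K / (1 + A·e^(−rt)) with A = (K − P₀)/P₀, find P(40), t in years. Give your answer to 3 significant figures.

≈ 1,240 inhabitants

A = (3010 − 211)/211 = 13.2654
P(40) = 3010 / (1 + 13.2654·e^(−0.0556·40)) = 3010 / (1 + 13.2654·0.108176)
= 3010 / 2.43499 ≈ 1236.14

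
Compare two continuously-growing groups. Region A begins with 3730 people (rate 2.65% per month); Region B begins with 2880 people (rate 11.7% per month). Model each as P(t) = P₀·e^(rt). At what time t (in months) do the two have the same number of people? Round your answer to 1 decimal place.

t ≈ 2.9 months

3730·e^(0.0265t) = 2880·e^(0.117t)
3730/2880 = e^((0.117 − 0.0265)t) → ln(1.29514) = 0.0905·t
t = 0.25862 / 0.0905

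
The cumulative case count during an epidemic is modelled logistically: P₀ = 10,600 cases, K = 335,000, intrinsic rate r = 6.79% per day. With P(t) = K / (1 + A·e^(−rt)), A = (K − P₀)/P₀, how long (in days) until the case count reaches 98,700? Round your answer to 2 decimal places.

A = (335000 − 10600)/10600 = 30.60377
98700 = 335000/(1 + 30.60377·e^(−0.0679t)) → 1 + 30.60377·e^(−0.0679t) = 3.39412
e^(−0.0679t) = 0.07823 → t = ln(12.78287)/0.0679 = 2.54811/0.0679

t ≈ 37.53 days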